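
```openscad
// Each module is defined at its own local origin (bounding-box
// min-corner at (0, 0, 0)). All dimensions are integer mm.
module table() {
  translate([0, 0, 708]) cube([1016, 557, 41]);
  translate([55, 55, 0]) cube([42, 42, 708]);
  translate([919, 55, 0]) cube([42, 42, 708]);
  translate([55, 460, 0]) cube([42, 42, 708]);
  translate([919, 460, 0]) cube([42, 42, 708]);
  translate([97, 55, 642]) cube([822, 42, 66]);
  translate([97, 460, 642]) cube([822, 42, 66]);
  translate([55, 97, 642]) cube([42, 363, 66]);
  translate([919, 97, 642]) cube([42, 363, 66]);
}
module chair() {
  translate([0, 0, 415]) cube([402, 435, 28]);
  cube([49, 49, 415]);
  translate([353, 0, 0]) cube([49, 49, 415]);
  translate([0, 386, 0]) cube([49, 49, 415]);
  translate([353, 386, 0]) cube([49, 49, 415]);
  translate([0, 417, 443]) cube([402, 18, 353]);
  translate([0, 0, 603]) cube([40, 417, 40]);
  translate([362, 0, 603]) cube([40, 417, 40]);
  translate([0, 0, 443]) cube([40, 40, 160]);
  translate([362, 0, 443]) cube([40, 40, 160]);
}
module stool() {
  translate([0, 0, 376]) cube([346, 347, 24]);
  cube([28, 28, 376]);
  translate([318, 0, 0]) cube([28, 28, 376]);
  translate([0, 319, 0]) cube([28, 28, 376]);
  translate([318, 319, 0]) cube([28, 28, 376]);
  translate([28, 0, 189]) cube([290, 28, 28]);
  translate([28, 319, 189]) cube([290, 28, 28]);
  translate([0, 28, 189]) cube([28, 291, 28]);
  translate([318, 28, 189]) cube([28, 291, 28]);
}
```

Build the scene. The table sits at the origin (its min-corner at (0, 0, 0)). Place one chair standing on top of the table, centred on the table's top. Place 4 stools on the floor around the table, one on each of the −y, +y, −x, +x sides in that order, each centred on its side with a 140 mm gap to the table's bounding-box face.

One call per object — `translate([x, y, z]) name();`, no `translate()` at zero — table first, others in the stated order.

table();
translate([307, 61, 749]) chair();
translate([335, -487, 0]) stool();
translate([335, 697, 0]) stool();
translate([-486, 105, 0]) stool();
translate([1156, 105, 0]) stool();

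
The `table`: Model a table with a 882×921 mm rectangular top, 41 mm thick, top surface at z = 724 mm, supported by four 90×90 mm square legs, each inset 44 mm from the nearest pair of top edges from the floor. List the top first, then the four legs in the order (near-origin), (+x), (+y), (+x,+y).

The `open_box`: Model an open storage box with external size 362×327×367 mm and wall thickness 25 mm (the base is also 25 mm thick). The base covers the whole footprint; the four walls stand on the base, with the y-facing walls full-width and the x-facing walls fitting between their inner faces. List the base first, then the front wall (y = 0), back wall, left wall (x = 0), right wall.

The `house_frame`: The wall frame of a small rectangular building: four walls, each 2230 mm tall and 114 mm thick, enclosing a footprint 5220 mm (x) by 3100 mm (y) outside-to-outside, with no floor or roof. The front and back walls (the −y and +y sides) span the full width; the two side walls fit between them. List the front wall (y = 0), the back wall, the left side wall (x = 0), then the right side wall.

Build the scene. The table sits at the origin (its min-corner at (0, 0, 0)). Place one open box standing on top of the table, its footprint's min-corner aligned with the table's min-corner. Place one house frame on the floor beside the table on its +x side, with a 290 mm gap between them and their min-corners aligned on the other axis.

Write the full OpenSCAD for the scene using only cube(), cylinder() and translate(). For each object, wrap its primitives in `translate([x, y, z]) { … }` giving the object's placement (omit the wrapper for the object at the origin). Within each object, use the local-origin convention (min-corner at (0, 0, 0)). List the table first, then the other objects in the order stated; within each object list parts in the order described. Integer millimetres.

translate([0, 0, 683]) cube([882, 921, 41]);
translate([44, 44, 0]) cube([90, 90, 683]);
translate([748, 44, 0]) cube([90, 90, 683]);
translate([44, 787, 0]) cube([90, 90, 683]);
translate([748, 787, 0]) cube([90, 90, 683]);
translate([0, 0, 724]) {
  cube([362, 327, 25]);
  translate([0, 0, 25]) cube([362, 25, 342]);
  translate([0, 302, 25]) cube([362, 25, 342]);
  translate([0, 25, 25]) cube([25, 277, 342]);
  translate([337, 25, 25]) cube([25, 277, 342]);
}
translate([1172, 0, 0]) {
  cube([5220, 114, 2230]);
  translate([0, 2986, 0]) cube([5220, 114, 2230]);
  translate([0, 114, 0]) cube([114, 2872, 2230]);
  translate([5106, 114, 0]) cube([114, 2872, 2230]);
}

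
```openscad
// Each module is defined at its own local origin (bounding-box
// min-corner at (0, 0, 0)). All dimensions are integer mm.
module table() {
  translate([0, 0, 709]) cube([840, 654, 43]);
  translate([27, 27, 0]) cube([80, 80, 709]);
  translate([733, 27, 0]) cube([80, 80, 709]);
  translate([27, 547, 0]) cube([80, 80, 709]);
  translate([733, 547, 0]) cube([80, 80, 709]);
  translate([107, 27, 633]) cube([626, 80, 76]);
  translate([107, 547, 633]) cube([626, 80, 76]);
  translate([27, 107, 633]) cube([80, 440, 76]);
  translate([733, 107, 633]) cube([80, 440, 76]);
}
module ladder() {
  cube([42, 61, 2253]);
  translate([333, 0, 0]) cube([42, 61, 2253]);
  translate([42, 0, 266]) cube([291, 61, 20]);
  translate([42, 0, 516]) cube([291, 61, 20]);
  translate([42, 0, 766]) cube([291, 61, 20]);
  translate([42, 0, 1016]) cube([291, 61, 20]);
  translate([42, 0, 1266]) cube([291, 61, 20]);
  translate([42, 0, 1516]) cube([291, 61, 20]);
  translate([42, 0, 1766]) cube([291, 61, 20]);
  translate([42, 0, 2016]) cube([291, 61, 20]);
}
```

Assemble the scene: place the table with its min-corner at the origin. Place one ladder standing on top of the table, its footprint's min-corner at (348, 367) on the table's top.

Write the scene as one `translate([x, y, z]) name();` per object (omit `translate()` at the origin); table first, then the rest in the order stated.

table();
translate([348, 367, 752]) ladder();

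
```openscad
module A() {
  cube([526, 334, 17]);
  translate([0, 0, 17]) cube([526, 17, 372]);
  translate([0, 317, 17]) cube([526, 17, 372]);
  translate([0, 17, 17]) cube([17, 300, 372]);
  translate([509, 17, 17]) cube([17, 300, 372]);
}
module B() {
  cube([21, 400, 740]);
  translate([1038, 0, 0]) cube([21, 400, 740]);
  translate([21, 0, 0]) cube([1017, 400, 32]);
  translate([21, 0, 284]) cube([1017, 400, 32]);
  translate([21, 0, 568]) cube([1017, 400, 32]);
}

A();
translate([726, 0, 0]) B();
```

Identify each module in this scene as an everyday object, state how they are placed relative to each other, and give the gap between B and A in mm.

The bookshelf's nearest face is 200 mm from the open box's +x face.

A is an open box. B is a bookshelf. The bookshelf is on the floor beside the open box on its +x side. The gap between the bookshelf and the open box is 200 mm.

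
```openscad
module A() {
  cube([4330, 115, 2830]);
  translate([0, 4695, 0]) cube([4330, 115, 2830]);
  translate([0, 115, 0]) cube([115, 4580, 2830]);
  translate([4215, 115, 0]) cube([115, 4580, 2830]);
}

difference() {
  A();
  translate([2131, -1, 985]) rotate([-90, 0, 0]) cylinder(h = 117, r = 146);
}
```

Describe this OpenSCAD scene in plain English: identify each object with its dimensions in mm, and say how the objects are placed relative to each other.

A is a box-shaped house frame (walls only): outside footprint 4330×4810 mm, wall height 2830 mm, wall thickness 115 mm. The two y-facing walls run the full x-width; the two x-facing walls fit between the inner faces of the y-facing walls.

The house frame has a circular hole of radius 146 mm through its front wall, centred at (x = 2131, z = 985).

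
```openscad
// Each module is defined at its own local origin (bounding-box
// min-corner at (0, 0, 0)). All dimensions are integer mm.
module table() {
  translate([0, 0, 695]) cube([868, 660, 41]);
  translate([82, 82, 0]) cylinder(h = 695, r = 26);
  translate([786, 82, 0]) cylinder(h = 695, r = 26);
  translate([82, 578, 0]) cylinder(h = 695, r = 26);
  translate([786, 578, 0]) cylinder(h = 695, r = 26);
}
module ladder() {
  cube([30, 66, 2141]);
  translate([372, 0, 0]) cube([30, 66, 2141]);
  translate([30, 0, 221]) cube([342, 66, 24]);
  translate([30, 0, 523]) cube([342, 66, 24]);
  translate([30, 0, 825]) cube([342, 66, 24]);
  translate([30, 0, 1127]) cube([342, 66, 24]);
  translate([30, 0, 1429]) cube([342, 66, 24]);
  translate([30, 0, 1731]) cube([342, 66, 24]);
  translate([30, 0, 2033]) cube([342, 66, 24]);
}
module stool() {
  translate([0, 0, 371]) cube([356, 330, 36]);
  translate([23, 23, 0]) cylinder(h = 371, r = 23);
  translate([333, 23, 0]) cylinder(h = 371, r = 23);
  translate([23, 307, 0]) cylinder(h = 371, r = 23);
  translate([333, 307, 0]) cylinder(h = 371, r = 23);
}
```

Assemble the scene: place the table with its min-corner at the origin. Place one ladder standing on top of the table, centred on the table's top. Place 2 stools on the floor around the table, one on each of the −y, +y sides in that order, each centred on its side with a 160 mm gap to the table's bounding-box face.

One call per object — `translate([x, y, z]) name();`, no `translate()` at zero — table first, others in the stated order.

table();
translate([233, 297, 736]) ladder();
translate([256, -490, 0]) stool();
translate([256, 820, 0]) stool();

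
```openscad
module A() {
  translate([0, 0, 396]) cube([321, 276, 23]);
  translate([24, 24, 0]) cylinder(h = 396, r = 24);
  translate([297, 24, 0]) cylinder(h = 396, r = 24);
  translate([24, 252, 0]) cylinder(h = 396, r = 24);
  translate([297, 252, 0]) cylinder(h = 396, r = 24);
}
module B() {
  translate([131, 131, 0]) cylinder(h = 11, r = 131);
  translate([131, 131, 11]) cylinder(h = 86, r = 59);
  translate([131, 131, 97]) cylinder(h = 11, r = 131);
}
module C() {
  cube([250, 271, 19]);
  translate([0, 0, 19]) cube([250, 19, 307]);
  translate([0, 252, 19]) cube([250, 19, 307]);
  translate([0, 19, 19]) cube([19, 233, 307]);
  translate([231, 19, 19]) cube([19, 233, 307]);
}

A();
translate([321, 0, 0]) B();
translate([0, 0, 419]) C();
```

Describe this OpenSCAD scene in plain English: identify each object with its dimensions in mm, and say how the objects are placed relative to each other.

A is a four-legged stool. The seat is 321×276 mm, 23 mm thick, top at z = 419 mm. It stands on four round legs, each 48 mm in diameter, from z = 0 to the seat underside, each leg's axis is inset half a diameter from the nearest pair of seat edges (so the leg's bounding box is flush with the corner).

B is a spool: two coaxial disc flanges of radius 131 mm and thickness 11 mm, joined by a core cylinder of radius 59 mm and height 86 mm. The lower flange rests on z = 0 and the three cylinders share a vertical axis.

C is an open storage box with external size 250×271×326 mm and wall thickness 19 mm (the base is also 19 mm thick). The base covers the whole footprint; the four walls stand on the base, with the y-facing walls full-width and the x-facing walls fitting between their inner faces.

The spool is against the stool's +x side, with their −y faces flush. The open box is on top of the stool.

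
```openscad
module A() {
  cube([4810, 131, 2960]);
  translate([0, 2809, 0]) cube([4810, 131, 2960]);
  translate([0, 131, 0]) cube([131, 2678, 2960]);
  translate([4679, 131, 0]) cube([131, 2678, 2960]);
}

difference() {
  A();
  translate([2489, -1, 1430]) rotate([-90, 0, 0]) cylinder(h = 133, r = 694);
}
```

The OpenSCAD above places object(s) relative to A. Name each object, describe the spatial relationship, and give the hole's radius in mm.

The subtracted cylinder has r = 694 mm.

A is a house frame. The house frame has a circular hole through its front wall. The hole's radius is 694 mm.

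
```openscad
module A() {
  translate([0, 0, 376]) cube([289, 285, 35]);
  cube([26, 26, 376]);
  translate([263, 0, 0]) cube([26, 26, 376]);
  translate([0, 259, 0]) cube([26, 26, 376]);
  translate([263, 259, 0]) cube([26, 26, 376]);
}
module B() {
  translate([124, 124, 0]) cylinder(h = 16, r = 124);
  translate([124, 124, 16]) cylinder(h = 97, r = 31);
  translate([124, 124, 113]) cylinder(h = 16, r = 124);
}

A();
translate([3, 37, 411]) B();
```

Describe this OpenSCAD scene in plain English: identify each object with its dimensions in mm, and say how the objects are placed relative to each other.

A is a simple wooden stool: a rectangular seat 289 mm (x) by 285 mm (y), 35 mm thick, top face at z = 411 mm, on four square legs, each 26×26 mm in cross-section. The legs rest on z = 0, each flush with a corner of the seat.

B is a spool: two coaxial disc flanges of radius 124 mm and thickness 16 mm, joined by a core cylinder of radius 31 mm and height 97 mm. The lower flange rests on z = 0 and the three cylinders share a vertical axis.

The spool is on top of the stool.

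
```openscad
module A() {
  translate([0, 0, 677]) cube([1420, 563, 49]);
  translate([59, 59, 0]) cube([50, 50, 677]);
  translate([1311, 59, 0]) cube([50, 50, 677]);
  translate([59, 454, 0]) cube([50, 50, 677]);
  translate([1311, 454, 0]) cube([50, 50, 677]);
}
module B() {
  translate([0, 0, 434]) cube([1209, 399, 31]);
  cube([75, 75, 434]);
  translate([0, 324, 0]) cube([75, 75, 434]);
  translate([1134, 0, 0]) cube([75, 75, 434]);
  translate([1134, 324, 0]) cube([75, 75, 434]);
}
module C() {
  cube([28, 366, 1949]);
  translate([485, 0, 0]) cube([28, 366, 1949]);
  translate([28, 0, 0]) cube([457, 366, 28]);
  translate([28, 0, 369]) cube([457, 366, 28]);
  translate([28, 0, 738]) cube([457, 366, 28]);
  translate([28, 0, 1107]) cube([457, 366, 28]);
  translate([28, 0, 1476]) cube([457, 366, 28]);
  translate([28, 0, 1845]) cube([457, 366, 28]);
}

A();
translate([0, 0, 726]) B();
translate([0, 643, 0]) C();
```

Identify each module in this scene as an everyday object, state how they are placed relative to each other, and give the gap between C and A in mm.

The bookshelf's nearest face is 80 mm from the table's +y face.

A is a table. B is a bench. C is a bookshelf. The bench is on top of the table. The bookshelf is on the floor beside the table on its +y side. The gap between the bookshelf and the table is 80 mm.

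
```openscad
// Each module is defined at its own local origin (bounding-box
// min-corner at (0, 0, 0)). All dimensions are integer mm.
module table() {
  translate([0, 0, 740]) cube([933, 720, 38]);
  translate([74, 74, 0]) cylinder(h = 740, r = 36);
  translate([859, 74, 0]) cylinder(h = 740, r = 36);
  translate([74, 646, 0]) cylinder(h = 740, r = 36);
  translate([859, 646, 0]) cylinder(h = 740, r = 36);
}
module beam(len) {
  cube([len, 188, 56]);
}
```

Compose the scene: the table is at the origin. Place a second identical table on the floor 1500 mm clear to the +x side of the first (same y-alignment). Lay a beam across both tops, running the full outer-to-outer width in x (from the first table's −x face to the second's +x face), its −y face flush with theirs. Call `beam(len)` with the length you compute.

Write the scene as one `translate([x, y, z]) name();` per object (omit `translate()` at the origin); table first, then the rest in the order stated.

table();
translate([2433, 0, 0]) table();
translate([0, 0, 778]) beam(3366);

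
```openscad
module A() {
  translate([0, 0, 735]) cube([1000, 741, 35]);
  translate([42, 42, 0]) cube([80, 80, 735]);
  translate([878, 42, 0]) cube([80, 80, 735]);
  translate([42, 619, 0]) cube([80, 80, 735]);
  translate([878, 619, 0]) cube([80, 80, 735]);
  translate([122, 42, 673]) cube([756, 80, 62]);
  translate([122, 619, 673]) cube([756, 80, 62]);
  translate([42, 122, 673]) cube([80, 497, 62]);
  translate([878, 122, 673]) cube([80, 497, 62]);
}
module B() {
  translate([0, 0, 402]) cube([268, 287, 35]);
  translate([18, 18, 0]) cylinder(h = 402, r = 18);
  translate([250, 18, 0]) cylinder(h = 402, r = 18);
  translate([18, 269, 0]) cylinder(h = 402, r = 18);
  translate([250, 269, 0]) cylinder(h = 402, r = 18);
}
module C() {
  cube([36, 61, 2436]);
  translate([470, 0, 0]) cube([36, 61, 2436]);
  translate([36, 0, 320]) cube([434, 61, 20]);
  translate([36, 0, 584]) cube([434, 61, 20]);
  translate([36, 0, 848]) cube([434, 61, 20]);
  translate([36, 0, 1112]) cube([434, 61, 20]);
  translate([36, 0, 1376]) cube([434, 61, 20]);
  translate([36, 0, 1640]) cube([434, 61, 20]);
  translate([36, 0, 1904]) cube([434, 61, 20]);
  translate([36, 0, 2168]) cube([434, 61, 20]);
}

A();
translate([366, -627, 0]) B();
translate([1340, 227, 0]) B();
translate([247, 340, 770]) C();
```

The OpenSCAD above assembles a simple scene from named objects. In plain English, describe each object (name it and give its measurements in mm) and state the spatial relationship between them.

A is a table with a 1000×741 mm rectangular top, 35 mm thick, top surface at z = 770 mm, supported by four 80×80 mm square legs, each inset 42 mm from the nearest pair of top edges, running from the floor. Four apron rails, 80 mm thick and 62 mm tall, run between adjacent legs with their top edges flush with the underside of the top and their outer faces flush with the legs' outer faces.

B is a four-legged stool. The seat is 268×287 mm, 35 mm thick, top at z = 437 mm. It stands on four round legs, each 36 mm in diameter, from z = 0 to the seat underside, each leg's axis is inset half a diameter from the nearest pair of seat edges (so the leg's bounding box is flush with the corner).

C is a straight ladder. Two 36×61 mm vertical rails, 2436 mm tall, stand 506 mm apart (outside-to-outside) with their front faces coplanar on the −y side. 8 rungs, each 61 mm deep and 20 mm tall, span between the inner faces of the rails, front faces flush with the rails. The lowest rung's underside is at z = 320 mm and rungs are spaced 264 mm apart (underside to underside).

Two stools sit around the table at the −y, +x sides. The ladder is on top of the table, centred.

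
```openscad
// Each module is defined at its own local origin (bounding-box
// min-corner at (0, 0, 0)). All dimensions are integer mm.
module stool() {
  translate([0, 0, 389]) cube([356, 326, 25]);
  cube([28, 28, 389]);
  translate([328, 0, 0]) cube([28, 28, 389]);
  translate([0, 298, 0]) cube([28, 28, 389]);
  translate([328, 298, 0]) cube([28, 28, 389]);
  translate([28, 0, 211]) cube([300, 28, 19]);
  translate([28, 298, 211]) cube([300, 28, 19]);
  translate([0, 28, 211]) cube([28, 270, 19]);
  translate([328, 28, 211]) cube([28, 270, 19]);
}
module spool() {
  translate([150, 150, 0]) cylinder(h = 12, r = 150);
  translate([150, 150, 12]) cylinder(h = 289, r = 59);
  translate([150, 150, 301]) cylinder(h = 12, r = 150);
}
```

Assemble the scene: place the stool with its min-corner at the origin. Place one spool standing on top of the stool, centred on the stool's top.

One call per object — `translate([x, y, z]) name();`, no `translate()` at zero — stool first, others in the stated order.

stool();
translate([28, 13, 414]) spool();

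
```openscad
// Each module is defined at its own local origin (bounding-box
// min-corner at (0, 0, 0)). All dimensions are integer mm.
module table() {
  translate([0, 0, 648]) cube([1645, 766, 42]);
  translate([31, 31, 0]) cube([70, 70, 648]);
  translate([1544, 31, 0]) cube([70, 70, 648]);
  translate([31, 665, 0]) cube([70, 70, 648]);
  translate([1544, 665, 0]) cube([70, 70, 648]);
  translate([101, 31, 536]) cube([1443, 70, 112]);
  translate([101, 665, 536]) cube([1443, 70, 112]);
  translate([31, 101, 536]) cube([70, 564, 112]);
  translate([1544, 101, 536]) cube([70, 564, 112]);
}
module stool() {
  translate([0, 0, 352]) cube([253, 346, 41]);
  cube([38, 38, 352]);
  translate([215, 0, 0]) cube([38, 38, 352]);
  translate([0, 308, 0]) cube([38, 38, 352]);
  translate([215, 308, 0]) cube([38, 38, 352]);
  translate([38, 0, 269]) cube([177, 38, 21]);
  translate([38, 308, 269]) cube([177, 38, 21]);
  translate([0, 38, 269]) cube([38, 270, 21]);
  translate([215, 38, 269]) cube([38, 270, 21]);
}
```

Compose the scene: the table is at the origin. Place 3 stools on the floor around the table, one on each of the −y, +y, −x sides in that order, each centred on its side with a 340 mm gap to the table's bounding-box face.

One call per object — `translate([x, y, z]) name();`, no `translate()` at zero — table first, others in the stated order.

table();
translate([696, -686, 0]) stool();
translate([696, 1106, 0]) stool();
translate([-593, 210, 0]) stool();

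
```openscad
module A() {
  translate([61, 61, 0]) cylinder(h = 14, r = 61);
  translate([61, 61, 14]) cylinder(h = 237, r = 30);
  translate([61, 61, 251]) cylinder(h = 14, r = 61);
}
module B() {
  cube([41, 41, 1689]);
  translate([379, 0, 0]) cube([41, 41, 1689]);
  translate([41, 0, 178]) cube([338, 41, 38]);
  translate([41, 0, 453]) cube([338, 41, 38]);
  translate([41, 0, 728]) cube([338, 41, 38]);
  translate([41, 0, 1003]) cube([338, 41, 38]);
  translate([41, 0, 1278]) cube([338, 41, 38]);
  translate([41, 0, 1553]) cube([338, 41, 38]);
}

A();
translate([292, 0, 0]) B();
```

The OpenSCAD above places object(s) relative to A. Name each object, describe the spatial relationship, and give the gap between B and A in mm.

A is a spool. B is a ladder. The ladder is on the floor beside the spool on its +x side. The gap between the ladder and the spool is 170 mm.

The ladder's nearest face is 170 mm from the spool's +x face.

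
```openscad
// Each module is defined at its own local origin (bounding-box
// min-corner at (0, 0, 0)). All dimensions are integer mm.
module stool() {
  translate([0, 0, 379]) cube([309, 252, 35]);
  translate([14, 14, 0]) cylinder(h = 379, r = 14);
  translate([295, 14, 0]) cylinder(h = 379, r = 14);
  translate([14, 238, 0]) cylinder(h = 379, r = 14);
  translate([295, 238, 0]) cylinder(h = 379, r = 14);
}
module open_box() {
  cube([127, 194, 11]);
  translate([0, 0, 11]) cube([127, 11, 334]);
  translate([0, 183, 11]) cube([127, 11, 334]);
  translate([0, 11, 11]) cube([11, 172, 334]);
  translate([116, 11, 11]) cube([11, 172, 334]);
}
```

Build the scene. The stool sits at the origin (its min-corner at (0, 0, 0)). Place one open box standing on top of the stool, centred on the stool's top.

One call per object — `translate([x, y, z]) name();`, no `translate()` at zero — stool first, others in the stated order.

stool();
translate([91, 29, 414]) open_box();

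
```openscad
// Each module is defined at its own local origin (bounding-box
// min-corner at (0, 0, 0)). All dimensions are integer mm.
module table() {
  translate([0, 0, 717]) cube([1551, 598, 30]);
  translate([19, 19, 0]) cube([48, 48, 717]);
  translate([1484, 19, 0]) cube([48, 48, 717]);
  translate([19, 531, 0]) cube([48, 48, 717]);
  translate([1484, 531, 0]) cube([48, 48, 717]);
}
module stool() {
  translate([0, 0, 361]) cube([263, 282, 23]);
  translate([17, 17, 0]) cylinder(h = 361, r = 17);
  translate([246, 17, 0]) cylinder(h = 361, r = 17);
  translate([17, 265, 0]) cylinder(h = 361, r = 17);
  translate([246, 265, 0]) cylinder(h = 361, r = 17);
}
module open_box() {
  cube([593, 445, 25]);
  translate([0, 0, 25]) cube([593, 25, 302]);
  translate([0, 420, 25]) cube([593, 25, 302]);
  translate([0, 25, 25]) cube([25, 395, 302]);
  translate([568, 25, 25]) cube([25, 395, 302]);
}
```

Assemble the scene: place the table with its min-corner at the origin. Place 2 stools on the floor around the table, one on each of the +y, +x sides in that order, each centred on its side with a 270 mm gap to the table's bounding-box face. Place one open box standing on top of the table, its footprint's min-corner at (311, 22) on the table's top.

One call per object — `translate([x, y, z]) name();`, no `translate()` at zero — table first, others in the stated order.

table();
translate([644, 868, 0]) stool();
translate([1821, 158, 0]) stool();
translate([311, 22, 747]) open_box();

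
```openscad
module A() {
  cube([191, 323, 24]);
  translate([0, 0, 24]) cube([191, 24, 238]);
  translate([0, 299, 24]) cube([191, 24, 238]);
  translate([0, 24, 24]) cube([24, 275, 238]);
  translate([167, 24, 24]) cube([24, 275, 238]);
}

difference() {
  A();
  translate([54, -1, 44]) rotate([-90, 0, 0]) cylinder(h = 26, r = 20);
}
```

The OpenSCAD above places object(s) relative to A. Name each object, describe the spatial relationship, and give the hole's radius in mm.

A is an open box. The open box has a circular hole through its front wall. The hole's radius is 20 mm.

The subtracted cylinder has r = 20 mm.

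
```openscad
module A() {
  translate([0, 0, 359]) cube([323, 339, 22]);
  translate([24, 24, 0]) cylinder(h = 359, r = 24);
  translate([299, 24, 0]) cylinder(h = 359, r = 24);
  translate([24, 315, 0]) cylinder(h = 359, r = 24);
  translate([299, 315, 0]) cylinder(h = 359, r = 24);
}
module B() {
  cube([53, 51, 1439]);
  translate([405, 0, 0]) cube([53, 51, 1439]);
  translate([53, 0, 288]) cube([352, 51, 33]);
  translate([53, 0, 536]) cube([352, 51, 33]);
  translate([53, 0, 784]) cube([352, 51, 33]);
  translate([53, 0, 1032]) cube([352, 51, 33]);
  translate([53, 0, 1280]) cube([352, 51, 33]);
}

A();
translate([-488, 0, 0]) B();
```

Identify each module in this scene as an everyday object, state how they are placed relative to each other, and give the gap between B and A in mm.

The ladder's nearest face is 30 mm from the stool's −x face.

A is a stool. B is a ladder. The ladder is on the floor beside the stool on its −x side. The gap between the ladder and the stool is 30 mm.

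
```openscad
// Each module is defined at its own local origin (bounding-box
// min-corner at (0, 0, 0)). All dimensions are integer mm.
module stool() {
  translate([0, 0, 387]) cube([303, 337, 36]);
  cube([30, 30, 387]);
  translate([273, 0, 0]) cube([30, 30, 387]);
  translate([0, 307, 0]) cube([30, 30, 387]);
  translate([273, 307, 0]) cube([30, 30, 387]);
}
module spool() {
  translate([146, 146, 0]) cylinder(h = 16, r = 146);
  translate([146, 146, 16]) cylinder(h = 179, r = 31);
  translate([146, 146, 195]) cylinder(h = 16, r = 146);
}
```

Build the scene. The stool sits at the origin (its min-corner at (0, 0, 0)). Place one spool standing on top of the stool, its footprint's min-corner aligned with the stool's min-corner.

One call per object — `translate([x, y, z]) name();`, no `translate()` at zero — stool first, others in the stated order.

stool();
translate([0, 0, 423]) spool();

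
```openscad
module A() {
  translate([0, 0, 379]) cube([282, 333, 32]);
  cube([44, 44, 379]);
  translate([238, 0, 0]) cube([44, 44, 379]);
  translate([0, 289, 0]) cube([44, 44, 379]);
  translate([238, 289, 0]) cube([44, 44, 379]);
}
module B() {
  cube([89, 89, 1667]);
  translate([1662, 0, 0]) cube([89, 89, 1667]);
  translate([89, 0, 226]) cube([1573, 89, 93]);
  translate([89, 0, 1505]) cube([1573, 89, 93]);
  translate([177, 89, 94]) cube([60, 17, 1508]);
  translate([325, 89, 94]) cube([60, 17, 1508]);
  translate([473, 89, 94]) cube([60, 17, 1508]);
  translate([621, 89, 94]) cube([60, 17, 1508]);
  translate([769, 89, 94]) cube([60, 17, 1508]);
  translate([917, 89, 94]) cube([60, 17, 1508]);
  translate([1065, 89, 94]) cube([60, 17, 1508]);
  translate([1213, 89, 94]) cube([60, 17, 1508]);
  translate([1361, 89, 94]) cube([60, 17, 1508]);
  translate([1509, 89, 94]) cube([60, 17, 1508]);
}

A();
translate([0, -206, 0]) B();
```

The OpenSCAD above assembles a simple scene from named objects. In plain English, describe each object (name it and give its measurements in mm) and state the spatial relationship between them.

A is a four-legged stool. The seat is 282×333 mm, 32 mm thick, top at z = 411 mm. It stands on four square legs, each 44×44 mm in cross-section, from z = 0 to the seat underside, each flush with a corner of the seat.

B is a fence section. Two 89×89 mm posts, 1667 mm tall, stand on the floor with a clear span of 1573 mm between their inner faces. Two horizontal rails of 89×93 mm section span the gap between the posts with their undersides at z = 226 mm and z = 1505 mm, flush with the posts' −y face. 10 pickets, each 60 mm wide, 17 mm thick and 1508 mm tall, are fixed to the +y face of the rails with their bottoms at z = 94 mm, evenly spaced across the span with equal gaps (rounded down to the nearest mm) at the −x end and between each pair — any rounding remainder accumulates at the +x end.

The fence section is on the floor beside the stool on its −y side.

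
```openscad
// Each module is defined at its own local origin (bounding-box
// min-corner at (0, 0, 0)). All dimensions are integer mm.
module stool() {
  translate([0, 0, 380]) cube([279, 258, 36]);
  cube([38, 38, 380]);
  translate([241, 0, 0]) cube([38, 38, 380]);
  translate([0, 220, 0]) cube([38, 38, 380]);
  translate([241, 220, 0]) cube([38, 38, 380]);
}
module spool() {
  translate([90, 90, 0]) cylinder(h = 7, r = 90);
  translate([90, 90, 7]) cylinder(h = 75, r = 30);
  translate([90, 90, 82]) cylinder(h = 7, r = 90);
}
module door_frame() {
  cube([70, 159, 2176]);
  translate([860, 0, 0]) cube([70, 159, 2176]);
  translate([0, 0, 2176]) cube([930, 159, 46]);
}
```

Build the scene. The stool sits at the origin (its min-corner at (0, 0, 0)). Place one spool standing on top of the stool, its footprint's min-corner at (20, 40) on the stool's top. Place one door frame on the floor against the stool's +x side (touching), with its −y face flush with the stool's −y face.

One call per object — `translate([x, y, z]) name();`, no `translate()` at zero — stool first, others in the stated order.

stool();
translate([20, 40, 416]) spool();
translate([279, 0, 0]) door_frame();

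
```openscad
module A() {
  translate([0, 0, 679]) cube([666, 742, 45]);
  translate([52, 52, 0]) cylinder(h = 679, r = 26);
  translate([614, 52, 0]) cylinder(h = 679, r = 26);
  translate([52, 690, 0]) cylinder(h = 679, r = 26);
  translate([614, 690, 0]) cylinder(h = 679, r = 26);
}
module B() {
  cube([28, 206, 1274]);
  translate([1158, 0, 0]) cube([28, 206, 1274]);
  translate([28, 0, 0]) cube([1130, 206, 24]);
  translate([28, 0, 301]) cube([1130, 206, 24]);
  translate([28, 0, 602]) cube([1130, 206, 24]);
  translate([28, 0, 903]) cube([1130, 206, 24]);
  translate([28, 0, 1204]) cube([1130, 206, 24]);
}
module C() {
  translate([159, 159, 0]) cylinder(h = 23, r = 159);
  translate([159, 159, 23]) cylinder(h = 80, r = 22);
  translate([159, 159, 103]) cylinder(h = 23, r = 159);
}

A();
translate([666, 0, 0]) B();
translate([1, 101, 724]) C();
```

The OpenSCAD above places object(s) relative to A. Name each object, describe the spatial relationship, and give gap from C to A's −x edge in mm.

A is a table. B is a bookshelf. C is a spool. The bookshelf is against the table's +x side, with their −y faces flush. The spool is on top of the table. The gap from the spool to the table's −x edge is 1 mm.

The spool's min-x is at 1; the table's min-x is 0; gap = 1 mm.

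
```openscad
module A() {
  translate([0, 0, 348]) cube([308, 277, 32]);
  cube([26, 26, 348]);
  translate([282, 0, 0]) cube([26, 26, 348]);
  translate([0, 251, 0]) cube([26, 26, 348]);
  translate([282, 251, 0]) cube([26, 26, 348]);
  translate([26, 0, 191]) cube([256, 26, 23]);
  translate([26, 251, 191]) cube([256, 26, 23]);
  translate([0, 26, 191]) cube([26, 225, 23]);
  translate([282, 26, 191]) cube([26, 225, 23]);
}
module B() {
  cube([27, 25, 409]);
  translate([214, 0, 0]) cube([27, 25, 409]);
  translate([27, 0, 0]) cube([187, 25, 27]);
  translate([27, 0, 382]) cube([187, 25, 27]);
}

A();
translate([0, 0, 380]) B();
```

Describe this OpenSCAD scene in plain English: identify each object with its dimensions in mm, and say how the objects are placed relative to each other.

A is a four-legged stool. The seat is 308×277 mm, 32 mm thick, top at z = 380 mm. It stands on four square legs, each 26×26 mm in cross-section, from z = 0 to the seat underside, each flush with a corner of the seat. Four stretchers, 26 mm wide and 23 mm tall, connect adjacent legs with their undersides at z = 191 mm, each running between the inner faces of the legs it joins and aligned with the legs' outer faces on the other axis.

B is a picture frame with a 187×355 mm rectangular opening (x by z) and a uniform 27 mm border on every side. Frame depth is 25 mm along y. It is built from two vertical stiles running the full outside height and two horizontal rails spanning the gap between the stiles.

The picture frame is on top of the stool.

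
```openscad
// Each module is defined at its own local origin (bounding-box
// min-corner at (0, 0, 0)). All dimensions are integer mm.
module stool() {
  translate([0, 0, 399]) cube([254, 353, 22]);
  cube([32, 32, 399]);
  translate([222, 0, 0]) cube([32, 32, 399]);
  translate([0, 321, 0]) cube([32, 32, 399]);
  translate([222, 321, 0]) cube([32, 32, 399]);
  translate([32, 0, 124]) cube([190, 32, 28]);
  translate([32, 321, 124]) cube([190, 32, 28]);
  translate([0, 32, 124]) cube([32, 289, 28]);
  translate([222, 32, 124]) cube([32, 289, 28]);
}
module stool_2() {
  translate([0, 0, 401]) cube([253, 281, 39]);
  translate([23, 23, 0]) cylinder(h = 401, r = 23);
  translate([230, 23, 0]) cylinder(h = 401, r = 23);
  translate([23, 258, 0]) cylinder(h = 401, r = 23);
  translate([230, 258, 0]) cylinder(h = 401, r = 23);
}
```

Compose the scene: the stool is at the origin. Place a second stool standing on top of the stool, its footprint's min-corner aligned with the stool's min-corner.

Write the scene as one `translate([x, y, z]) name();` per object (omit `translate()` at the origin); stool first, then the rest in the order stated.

stool();
translate([0, 0, 421]) stool_2();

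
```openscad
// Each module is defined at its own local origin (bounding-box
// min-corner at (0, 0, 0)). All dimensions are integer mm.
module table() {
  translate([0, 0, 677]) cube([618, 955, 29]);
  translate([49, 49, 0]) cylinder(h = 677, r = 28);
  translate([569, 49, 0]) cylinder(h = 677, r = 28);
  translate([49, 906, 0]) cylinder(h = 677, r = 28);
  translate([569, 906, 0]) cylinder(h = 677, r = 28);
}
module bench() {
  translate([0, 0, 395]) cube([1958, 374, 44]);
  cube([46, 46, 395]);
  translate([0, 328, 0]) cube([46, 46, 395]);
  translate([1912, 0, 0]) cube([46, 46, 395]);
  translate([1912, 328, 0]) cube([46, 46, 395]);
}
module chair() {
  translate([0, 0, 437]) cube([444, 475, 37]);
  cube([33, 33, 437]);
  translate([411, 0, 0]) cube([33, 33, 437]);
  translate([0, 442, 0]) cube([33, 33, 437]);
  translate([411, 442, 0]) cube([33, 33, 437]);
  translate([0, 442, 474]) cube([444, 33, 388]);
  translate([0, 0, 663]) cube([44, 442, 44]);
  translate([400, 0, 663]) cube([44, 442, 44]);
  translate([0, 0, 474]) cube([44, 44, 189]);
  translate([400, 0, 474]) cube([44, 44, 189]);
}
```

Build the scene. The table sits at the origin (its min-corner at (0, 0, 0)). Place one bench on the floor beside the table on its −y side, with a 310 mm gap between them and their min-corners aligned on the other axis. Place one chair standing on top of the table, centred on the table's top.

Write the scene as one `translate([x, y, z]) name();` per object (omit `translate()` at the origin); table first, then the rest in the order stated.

table();
translate([0, -684, 0]) bench();
translate([87, 240, 706]) chair();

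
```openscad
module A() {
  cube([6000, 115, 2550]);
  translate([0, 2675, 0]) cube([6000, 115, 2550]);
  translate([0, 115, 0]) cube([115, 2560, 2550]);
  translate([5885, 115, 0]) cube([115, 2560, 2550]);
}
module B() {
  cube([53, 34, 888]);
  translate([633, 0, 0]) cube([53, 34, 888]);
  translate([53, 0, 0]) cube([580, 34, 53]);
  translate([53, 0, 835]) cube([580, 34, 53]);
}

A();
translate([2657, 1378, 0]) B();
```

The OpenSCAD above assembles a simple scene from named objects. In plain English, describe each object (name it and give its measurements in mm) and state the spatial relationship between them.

A is a box-shaped house frame (walls only): outside footprint 6000×2790 mm, wall height 2550 mm, wall thickness 115 mm. The two y-facing walls run the full x-width; the two x-facing walls fit between the inner faces of the y-facing walls.

B is a picture frame with a 580×782 mm rectangular opening (x by z) and a uniform 53 mm border on every side. Frame depth is 34 mm along y. It is built from two vertical stiles running the full outside height and two horizontal rails spanning the gap between the stiles.

The picture frame sits inside the house frame, centred.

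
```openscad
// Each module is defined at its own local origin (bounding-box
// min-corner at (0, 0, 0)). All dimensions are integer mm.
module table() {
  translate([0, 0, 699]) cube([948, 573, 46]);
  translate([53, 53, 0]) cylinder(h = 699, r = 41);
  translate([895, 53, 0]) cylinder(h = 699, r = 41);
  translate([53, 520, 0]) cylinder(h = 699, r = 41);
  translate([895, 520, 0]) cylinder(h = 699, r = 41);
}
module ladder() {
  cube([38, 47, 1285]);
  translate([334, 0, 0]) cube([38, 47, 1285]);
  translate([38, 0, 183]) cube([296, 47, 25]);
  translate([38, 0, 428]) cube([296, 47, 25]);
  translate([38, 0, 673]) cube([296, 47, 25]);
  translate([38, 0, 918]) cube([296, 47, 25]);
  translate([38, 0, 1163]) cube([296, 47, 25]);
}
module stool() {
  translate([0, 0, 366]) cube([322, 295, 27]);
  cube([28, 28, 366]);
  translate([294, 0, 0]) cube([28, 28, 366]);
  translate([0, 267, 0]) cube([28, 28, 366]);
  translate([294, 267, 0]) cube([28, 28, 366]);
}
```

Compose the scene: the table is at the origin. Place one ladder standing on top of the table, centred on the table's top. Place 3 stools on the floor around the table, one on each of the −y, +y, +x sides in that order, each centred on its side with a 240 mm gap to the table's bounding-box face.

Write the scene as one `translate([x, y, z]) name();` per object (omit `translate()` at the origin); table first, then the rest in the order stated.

table();
translate([288, 263, 745]) ladder();
translate([313, -535, 0]) stool();
translate([313, 813, 0]) stool();
translate([1188, 139, 0]) stool();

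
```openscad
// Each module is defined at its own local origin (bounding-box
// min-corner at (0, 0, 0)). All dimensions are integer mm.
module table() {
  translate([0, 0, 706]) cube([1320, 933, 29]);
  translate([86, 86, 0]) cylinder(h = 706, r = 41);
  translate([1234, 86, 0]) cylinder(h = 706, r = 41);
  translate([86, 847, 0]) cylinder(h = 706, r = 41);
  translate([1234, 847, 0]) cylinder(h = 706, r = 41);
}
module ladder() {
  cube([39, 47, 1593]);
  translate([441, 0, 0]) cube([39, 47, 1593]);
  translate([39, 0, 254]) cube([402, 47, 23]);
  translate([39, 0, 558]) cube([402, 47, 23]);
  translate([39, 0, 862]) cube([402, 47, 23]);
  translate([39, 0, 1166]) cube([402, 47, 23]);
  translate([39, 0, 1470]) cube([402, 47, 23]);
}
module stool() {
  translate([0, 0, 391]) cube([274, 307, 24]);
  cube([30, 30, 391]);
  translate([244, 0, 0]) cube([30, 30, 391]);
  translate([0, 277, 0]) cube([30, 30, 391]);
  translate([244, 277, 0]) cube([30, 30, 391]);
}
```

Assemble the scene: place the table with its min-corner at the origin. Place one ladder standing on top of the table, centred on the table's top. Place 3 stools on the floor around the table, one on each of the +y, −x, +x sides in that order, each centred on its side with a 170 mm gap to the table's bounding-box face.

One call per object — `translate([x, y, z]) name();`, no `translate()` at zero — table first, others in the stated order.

table();
translate([420, 443, 735]) ladder();
translate([523, 1103, 0]) stool();
translate([-444, 313, 0]) stool();
translate([1490, 313, 0]) stool();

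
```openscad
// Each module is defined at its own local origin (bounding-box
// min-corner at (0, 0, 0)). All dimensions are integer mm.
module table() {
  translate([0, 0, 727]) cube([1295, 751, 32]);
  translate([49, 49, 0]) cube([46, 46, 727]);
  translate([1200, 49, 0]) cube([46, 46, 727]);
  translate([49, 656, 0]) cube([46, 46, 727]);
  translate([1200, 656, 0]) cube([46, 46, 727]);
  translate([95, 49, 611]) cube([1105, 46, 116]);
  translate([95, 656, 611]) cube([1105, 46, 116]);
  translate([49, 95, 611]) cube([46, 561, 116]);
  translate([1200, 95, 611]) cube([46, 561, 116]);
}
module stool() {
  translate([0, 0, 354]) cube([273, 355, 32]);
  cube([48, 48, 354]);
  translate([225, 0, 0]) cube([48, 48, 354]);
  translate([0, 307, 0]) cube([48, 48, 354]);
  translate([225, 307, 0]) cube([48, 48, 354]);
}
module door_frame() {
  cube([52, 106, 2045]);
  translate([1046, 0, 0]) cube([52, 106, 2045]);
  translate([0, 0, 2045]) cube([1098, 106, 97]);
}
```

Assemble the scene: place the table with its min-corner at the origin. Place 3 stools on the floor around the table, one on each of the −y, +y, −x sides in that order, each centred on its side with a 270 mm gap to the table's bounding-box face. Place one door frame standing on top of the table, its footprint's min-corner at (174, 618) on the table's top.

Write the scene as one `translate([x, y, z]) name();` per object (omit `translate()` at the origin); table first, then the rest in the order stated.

table();
translate([511, -625, 0]) stool();
translate([511, 1021, 0]) stool();
translate([-543, 198, 0]) stool();
translate([174, 618, 759]) door_frame();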